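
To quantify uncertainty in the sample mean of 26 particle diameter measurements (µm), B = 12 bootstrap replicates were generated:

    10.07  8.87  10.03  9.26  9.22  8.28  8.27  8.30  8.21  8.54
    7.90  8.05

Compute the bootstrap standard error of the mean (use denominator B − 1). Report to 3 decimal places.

Bootstrap SE is the standard deviation of the 12 replicate means.
Mean of replicates: (10.07 + 8.87 + 10.03 + 9.26 + 9.22 + 8.28 + 8.27 + 8.30 + 8.21 + 8.54 + 7.90 + 8.05) / 12 = 105.0000 / 12 = 8.7500
Sum of squared deviations: (+1.3200)² + (+0.1200)² + (+1.2800)² + (+0.5100)² + (+0.4700)² + (−0.4700)² + (−0.4800)² + (−0.4500)² + (−0.5400)² + (−0.2100)² + (−0.8500)² + (−0.7000)² = 6.0782
Variance = 6.0782 / 11 = 0.5526
SE* = √0.5526

SE* = 0.743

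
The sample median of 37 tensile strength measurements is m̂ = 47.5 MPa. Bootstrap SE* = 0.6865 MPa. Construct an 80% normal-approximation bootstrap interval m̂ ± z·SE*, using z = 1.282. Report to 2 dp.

Margin = 1.282 × 0.6865 = 0.880
Interval: 47.5 ± 0.880

(46.62, 48.38)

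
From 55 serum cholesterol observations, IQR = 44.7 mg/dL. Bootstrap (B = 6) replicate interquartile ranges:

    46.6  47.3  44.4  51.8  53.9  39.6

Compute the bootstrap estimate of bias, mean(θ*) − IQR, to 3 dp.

bias = +2.567

mean(θ*) = (46.6 + 47.3 + 44.4 + 51.8 + 53.9 + 39.6) / 6 = 47.2667
bias = 47.2667 − 44.7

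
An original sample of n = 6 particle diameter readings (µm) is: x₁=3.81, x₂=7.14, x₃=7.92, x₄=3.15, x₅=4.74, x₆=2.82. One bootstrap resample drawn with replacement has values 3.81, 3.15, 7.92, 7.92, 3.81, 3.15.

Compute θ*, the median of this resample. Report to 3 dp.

Sorted: 3.15, 3.15, 3.81, 3.81, 7.92, 7.92
Median = average of the two middle values = 3.810

θ* = 3.810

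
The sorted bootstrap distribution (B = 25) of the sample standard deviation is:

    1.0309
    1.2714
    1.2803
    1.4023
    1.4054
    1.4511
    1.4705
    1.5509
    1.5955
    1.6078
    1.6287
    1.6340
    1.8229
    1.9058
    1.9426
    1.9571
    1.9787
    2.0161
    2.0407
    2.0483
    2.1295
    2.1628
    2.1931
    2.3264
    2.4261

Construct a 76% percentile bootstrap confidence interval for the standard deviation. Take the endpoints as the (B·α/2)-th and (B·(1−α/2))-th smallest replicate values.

(1.2803, 2.1628)

α = 0.24; lower rank = 25 × 0.120 = 3; upper rank = 25 × 0.880 = 22.
The 3rd smallest replicate is 1.2803; the 22nd is 2.1628.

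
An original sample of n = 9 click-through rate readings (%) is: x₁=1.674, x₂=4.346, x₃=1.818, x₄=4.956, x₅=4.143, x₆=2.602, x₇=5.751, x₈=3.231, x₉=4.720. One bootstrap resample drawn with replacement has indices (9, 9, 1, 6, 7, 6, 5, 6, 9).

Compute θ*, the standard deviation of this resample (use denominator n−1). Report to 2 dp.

Resample values: 4.720, 4.720, 1.674, 2.602, 5.751, 2.602, 4.143, 2.602, 4.720.
Mean = 3.7260; sum of squared deviations = 15.2395
s² = 15.2395 / 8 = 1.9049
s = √1.9049 = 1.38

θ* = 1.38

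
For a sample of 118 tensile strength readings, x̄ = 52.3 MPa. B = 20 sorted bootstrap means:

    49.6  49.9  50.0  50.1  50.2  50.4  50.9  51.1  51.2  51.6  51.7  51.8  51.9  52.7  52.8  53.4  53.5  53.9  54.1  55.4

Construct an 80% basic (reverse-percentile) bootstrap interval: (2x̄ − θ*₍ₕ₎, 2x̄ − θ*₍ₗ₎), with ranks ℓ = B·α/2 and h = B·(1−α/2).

Percentile endpoints at ranks 2 and 18: θ*₍2₎ = 49.9, θ*₍18₎ = 53.9.
Basic interval reflects these around x̄:
  lower = 2 × 52.3 − 53.9 = 50.7
  upper = 2 × 52.3 − 49.9 = 54.7

(50.7, 54.7)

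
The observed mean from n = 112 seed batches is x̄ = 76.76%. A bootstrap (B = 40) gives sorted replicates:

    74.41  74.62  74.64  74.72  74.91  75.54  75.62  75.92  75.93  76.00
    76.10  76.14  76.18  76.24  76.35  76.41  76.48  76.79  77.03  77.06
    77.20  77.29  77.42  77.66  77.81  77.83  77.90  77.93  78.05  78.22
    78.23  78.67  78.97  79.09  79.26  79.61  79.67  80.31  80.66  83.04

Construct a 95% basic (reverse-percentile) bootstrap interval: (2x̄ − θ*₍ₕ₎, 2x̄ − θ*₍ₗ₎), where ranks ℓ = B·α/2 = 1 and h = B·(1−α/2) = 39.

Percentile endpoints at ranks 1 and 39: θ*₍1₎ = 74.41, θ*₍39₎ = 80.66.
Basic interval reflects these around x̄:
  lower = 2 × 76.76 − 80.66 = 72.86
  upper = 2 × 76.76 − 74.41 = 79.11

(72.86, 79.11)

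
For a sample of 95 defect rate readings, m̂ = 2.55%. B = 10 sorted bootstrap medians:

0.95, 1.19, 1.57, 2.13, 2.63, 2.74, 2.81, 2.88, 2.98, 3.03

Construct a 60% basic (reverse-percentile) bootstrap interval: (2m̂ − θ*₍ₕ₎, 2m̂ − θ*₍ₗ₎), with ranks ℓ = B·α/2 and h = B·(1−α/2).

Percentile endpoints at ranks 2 and 8: θ*₍2₎ = 1.19, θ*₍8₎ = 2.88.
Basic interval reflects these around m̂:
  lower = 2 × 2.55 − 2.88 = 2.22
  upper = 2 × 2.55 − 1.19 = 3.91

(2.22, 3.91)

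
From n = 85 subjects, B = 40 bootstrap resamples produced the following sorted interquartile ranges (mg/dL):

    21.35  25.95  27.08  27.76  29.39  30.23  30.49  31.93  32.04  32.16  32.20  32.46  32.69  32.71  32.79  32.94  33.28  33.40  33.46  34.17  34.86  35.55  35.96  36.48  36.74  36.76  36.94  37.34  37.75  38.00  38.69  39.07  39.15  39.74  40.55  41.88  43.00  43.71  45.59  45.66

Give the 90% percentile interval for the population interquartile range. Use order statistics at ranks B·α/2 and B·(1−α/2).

(25.95, 43.71)

α = 0.10; lower rank = 40 × 0.050 = 2; upper rank = 40 × 0.950 = 38.
The 2nd smallest replicate is 25.95; the 38th is 43.71.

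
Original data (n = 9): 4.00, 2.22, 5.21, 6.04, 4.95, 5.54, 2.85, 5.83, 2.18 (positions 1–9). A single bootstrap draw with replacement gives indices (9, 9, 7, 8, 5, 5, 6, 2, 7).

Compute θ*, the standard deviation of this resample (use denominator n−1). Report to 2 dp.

Resample values: 2.18, 2.18, 2.85, 5.83, 4.95, 4.95, 5.54, 2.22, 2.85.
Mean = 3.7278; sum of squared deviations = 19.2968
s² = 19.2968 / 8 = 2.4121
s = √2.4121 = 1.55

θ* = 1.55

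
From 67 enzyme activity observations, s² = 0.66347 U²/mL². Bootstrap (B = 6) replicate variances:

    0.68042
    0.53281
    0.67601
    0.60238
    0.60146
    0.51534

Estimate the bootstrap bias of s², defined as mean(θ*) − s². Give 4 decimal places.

mean(θ*) = (0.68042 + 0.53281 + 0.67601 + 0.60238 + 0.60146 + 0.51534) / 6 = 0.60140
bias = 0.60140 − 0.66347

bias = −0.0621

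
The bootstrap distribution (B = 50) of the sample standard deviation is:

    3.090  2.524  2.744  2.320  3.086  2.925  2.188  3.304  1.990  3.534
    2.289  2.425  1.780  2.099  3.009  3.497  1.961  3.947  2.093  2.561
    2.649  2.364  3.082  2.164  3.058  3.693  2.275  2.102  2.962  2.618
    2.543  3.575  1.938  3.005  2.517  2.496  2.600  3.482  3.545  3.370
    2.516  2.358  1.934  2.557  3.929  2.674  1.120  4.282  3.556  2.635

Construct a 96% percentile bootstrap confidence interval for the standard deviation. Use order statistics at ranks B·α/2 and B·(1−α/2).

Sorted replicates: 1.120, 1.780, 1.934, 1.938, 1.961, 1.990, 2.093, 2.099, 2.102, 2.164, 2.188, 2.275, 2.289, 2.320, 2.358, 2.364, 2.425, 2.496, 2.516, 2.517, 2.524, 2.543, 2.557, 2.561, 2.600, 2.618, 2.635, 2.649, 2.674, 2.744, 2.925, 2.962, 3.005, 3.009, 3.058, 3.082, 3.086, 3.090, 3.304, 3.370, 3.482, 3.497, 3.534, 3.545, 3.556, 3.575, 3.693, 3.929, 3.947, 4.282
α = 0.04; lower rank = 50 × 0.020 = 1; upper rank = 50 × 0.980 = 49.
The 1st smallest replicate is 1.120; the 49th is 3.947.

(1.120, 3.947)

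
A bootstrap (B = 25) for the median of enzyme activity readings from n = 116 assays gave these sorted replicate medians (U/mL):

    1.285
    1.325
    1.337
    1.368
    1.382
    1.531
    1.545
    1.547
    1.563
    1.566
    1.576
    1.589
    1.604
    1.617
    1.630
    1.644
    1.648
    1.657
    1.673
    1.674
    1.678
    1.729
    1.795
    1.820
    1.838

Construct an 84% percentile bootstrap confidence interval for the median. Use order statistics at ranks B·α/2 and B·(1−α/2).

(1.325, 1.795)

α = 0.16; lower rank = 25 × 0.080 = 2; upper rank = 25 × 0.920 = 23.
The 2nd smallest replicate is 1.325; the 23rd is 1.795.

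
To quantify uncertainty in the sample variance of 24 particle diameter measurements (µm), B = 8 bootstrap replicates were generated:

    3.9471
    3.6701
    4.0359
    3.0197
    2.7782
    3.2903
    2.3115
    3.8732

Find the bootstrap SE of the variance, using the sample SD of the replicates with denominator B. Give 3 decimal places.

SE* = 0.583

Bootstrap SE is the standard deviation of the 8 replicate variances.
Mean of replicates: (3.9471 + 3.6701 + 4.0359 + 3.0197 + 2.7782 + 3.2903 + 2.3115 + 3.8732) / 8 = 26.92600 / 8 = 3.36575
Sum of squared deviations: (+0.58135)² + (+0.30435)² + (+0.67015)² + (−0.34605)² + (−0.58755)² + (−0.07545)² + (−1.05425)² + (+0.50745)² = 2.71930
Variance = 2.71930 / 8 = 0.33991
SE* = √0.33991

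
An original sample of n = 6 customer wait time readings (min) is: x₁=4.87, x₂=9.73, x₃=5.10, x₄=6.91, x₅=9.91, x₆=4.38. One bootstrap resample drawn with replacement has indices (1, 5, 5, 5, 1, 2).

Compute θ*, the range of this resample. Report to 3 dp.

θ* = 5.040

Resample values: 4.87, 9.91, 9.91, 9.91, 4.87, 9.73.
Range = 9.91 − 4.87 = 5.040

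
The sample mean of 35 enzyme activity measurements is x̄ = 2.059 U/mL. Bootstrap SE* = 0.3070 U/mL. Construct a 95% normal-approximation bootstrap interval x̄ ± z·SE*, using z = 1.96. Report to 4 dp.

(1.4573, 2.6607)

Margin = 1.96 × 0.3070 = 0.60172
Interval: 2.059 ± 0.60172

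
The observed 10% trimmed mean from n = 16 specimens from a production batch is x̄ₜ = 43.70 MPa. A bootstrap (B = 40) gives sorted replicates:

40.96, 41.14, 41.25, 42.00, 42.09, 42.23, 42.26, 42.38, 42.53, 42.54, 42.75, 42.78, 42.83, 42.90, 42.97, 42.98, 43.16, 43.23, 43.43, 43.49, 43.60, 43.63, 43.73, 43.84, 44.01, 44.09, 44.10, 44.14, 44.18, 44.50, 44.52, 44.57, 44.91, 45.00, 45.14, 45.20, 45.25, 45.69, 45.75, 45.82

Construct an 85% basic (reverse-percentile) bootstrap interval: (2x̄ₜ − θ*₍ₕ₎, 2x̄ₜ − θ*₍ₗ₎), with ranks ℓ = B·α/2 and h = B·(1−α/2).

Percentile endpoints at ranks 3 and 37: θ*₍3₎ = 41.25, θ*₍37₎ = 45.25.
Basic interval reflects these around x̄ₜ:
  lower = 2 × 43.70 − 45.25 = 42.15
  upper = 2 × 43.70 − 41.25 = 46.15

(42.15, 46.15)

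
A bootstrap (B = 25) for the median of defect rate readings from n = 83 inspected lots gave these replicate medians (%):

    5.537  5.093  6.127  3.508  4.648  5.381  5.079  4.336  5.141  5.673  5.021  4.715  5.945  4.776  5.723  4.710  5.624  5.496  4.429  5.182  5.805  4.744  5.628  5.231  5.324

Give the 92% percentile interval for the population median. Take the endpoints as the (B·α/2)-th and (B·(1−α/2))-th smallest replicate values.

Sorted replicates: 3.508, 4.336, 4.429, 4.648, 4.710, 4.715, 4.744, 4.776, 5.021, 5.079, 5.093, 5.141, 5.182, 5.231, 5.324, 5.381, 5.496, 5.537, 5.624, 5.628, 5.673, 5.723, 5.805, 5.945, 6.127
α = 0.08; lower rank = 25 × 0.040 = 1; upper rank = 25 × 0.960 = 24.
The 1st smallest replicate is 3.508; the 24th is 5.945.

(3.508, 5.945)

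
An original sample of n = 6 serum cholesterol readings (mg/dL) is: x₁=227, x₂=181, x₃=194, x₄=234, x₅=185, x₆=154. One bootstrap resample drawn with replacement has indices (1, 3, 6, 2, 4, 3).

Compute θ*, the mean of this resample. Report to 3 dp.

θ* = 197.333

Resample values: 227, 194, 154, 181, 234, 194.
Mean = (227 + 194 + 154 + 181 + 234 + 194) / 6 = 1184.0 / 6 = 197.333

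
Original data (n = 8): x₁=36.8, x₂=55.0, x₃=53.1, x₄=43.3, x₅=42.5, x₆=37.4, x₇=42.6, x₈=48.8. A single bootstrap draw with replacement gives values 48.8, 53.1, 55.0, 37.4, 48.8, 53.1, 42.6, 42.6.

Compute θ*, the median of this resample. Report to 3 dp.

θ* = 48.800

Sorted: 37.4, 42.6, 42.6, 48.8, 48.8, 53.1, 53.1, 55.0
Median = average of the two middle values = 48.800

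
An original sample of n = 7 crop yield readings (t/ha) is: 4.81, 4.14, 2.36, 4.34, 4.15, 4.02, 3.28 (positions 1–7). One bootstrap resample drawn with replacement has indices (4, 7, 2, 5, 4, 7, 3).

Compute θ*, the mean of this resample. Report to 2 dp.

Resample values: 4.34, 3.28, 4.14, 4.15, 4.34, 3.28, 2.36.
Mean = (4.34 + 3.28 + 4.14 + 4.15 + 4.34 + 3.28 + 2.36) / 7 = 25.890 / 7 = 3.70

θ* = 3.70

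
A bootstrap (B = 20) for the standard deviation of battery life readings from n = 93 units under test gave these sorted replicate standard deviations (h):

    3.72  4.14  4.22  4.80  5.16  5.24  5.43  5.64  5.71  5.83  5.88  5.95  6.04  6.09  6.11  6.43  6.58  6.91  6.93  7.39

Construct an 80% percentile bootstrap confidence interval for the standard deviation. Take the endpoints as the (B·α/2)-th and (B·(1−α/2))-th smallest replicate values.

(4.14, 6.91)

α = 0.20; lower rank = 20 × 0.100 = 2; upper rank = 20 × 0.900 = 18.
The 2nd smallest replicate is 4.14; the 18th is 6.91.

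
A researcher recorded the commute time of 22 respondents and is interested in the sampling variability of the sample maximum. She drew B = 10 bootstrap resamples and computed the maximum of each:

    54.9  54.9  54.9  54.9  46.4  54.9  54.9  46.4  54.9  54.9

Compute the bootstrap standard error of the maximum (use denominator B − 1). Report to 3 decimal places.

Bootstrap SE is the standard deviation of the 10 replicate maximums.
Mean of replicates: (54.9 + 54.9 + 54.9 + 54.9 + 46.4 + 54.9 + 54.9 + 46.4 + 54.9 + 54.9) / 10 = 532.0000 / 10 = 53.2000
Sum of squared deviations: (+1.7000)² + (+1.7000)² + (+1.7000)² + (+1.7000)² + (−6.8000)² + (+1.7000)² + (+1.7000)² + (−6.8000)² + (+1.7000)² + (+1.7000)² = 115.6000
Variance = 115.6000 / 9 = 12.8444
SE* = √12.8444

SE* = 3.584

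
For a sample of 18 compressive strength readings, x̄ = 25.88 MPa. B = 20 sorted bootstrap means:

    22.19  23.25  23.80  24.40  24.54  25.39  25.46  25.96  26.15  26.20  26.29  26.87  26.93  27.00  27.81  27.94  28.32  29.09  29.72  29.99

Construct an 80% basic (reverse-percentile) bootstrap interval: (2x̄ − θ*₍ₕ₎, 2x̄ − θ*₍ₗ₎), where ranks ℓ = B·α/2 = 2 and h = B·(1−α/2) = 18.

Percentile endpoints at ranks 2 and 18: θ*₍2₎ = 23.25, θ*₍18₎ = 29.09.
Basic interval reflects these around x̄:
  lower = 2 × 25.88 − 29.09 = 22.67
  upper = 2 × 25.88 − 23.25 = 28.51

(22.67, 28.51)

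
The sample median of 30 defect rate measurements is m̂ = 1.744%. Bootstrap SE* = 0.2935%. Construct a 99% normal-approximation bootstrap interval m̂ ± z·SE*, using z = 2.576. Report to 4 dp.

(0.9879, 2.5001)

Margin = 2.576 × 0.2935 = 0.75606
Interval: 1.744 ± 0.75606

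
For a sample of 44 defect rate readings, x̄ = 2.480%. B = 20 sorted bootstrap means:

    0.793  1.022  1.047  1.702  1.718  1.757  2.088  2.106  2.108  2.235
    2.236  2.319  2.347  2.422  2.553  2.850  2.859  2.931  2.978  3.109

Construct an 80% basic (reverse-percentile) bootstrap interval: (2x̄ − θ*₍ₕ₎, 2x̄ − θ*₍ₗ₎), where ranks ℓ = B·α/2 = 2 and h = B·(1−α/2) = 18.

Percentile endpoints at ranks 2 and 18: θ*₍2₎ = 1.022, θ*₍18₎ = 2.931.
Basic interval reflects these around x̄:
  lower = 2 × 2.480 − 2.931 = 2.029
  upper = 2 × 2.480 − 1.022 = 3.938

(2.029, 3.938)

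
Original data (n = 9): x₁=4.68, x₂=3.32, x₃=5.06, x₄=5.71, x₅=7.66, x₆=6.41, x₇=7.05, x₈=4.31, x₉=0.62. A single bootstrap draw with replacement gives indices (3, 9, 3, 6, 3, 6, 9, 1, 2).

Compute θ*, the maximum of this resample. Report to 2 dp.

Resample values: 5.06, 0.62, 5.06, 6.41, 5.06, 6.41, 0.62, 4.68, 3.32.
Maximum = 6.41

θ* = 6.41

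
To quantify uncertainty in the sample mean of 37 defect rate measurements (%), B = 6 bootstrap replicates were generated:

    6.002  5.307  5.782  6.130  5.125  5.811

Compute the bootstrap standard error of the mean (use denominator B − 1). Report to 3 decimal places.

Bootstrap SE is the standard deviation of the 6 replicate means.
Mean of replicates: (6.002 + 5.307 + 5.782 + 6.130 + 5.125 + 5.811) / 6 = 34.1570 / 6 = 5.6928
Sum of squared deviations: (+0.3092)² + (−0.3858)² + (+0.0892)² + (+0.4372)² + (−0.5678)² + (+0.1182)² = 0.7799
Variance = 0.7799 / 5 = 0.1560
SE* = √0.1560

SE* = 0.395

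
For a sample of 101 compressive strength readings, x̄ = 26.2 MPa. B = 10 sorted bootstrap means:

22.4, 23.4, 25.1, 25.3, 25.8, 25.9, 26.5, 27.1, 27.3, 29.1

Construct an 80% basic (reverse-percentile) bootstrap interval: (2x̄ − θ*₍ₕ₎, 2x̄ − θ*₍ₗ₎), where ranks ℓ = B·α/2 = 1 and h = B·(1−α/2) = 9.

(25.1, 30.0)

Percentile endpoints at ranks 1 and 9: θ*₍1₎ = 22.4, θ*₍9₎ = 27.3.
Basic interval reflects these around x̄:
  lower = 2 × 26.2 − 27.3 = 25.1
  upper = 2 × 26.2 − 22.4 = 30.0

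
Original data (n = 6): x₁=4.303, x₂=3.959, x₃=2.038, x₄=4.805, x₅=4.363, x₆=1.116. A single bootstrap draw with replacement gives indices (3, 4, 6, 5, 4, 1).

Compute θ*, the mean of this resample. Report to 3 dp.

θ* = 3.572

Resample values: 2.038, 4.805, 1.116, 4.363, 4.805, 4.303.
Mean = (2.038 + 4.805 + 1.116 + 4.363 + 4.805 + 4.303) / 6 = 21.4300 / 6 = 3.572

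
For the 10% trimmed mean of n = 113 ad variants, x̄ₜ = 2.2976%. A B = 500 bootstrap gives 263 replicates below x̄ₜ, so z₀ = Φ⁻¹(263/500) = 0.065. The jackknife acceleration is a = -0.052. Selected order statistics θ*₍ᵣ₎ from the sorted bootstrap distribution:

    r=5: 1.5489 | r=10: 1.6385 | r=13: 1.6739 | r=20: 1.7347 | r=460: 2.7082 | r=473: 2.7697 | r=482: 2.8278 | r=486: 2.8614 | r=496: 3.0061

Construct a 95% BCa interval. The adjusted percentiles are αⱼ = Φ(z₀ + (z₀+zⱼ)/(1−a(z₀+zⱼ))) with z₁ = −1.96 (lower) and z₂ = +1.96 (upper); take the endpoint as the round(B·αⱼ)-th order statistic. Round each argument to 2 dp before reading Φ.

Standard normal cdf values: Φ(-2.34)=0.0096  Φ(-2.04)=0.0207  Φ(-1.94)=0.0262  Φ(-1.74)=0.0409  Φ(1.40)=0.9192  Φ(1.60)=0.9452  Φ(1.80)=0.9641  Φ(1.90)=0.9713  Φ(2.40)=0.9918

Lower: z₀ + z₁ = 0.065 + (-1.960) = -1.895; 1 − a(z₀+z₁) = 1 − (-0.052)(-1.895) = 0.9015; argument = 0.065 + (-1.895)/0.9015 = -2.0371 → -2.04.
α₁ = Φ(-2.04) = 0.0207; rank = round(500 × 0.0207) = 10; θ*₍10₎ = 1.6385.
Upper: z₀ + z₂ = 2.025; 1 − a(z₀+z₂) = 1.1053; argument = 1.8971 → 1.90; α₂ = 0.9713; rank = 486; θ*₍486₎ = 2.8614.

(1.6385, 2.8614)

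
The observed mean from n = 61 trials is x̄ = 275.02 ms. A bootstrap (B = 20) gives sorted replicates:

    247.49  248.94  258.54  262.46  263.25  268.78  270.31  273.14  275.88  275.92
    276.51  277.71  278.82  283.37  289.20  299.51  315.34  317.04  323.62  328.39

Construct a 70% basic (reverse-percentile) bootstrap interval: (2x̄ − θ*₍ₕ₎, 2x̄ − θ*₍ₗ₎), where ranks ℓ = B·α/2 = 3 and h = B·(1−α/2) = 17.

Percentile endpoints at ranks 3 and 17: θ*₍3₎ = 258.54, θ*₍17₎ = 315.34.
Basic interval reflects these around x̄:
  lower = 2 × 275.02 − 315.34 = 234.70
  upper = 2 × 275.02 − 258.54 = 291.50

(234.70, 291.50)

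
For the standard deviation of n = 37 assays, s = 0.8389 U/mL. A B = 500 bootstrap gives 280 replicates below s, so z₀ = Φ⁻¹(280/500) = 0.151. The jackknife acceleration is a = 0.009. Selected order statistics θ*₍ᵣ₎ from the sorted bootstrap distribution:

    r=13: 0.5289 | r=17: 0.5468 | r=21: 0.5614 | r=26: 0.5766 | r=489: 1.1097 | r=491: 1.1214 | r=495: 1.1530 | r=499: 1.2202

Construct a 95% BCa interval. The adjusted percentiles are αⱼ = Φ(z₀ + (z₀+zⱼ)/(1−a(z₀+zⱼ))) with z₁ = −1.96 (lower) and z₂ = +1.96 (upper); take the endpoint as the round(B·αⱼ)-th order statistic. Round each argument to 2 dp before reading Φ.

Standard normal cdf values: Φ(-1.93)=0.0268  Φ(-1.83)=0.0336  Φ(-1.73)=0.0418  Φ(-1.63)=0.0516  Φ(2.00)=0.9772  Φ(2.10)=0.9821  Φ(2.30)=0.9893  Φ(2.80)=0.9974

Lower: z₀ + z₁ = 0.151 + (-1.960) = -1.809; 1 − a(z₀+z₁) = 1 − (0.009)(-1.809) = 1.0163; argument = 0.151 + (-1.809)/1.0163 = -1.6290 → -1.63.
α₁ = Φ(-1.63) = 0.0516; rank = round(500 × 0.0516) = 26; θ*₍26₎ = 0.5766.
Upper: z₀ + z₂ = 2.111; 1 − a(z₀+z₂) = 0.9810; argument = 2.3029 → 2.30; α₂ = 0.9893; rank = 495; θ*₍495₎ = 1.1530.

(0.5766, 1.1530)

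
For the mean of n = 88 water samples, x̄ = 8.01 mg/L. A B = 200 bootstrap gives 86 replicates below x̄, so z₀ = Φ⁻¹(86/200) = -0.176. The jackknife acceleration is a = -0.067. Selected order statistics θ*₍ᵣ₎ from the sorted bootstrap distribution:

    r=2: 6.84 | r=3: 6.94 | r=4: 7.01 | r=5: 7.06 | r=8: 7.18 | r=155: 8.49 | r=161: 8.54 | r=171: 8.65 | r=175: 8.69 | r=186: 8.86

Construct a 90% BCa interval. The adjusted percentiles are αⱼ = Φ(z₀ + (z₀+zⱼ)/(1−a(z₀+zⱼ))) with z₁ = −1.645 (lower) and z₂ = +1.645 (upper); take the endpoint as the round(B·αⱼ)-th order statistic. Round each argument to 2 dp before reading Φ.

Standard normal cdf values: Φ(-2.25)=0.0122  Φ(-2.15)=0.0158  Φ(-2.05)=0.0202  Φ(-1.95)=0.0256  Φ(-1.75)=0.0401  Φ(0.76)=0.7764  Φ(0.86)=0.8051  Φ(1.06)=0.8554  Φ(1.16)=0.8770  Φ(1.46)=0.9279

Lower: z₀ + z₁ = -0.176 + (-1.645) = -1.821; 1 − a(z₀+z₁) = 1 − (-0.067)(-1.821) = 0.8780; argument = -0.176 + (-1.821)/0.8780 = -2.2500 → -2.25.
α₁ = Φ(-2.25) = 0.0122; rank = round(200 × 0.0122) = 2; θ*₍2₎ = 6.84.
Upper: z₀ + z₂ = 1.469; 1 − a(z₀+z₂) = 1.0984; argument = 1.1614 → 1.16; α₂ = 0.8770; rank = 175; θ*₍175₎ = 8.69.

(6.84, 8.69)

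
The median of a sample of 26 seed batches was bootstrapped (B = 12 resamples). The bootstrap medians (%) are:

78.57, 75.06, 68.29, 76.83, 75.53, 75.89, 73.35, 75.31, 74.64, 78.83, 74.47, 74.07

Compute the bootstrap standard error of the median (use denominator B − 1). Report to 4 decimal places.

SE* = 2.7119

Bootstrap SE is the standard deviation of the 12 replicate medians.
Mean of replicates: (78.57 + 75.06 + 68.29 + 76.83 + 75.53 + 75.89 + 73.35 + 75.31 + 74.64 + 78.83 + 74.47 + 74.07) / 12 = 900.84000 / 12 = 75.07000
Sum of squared deviations: (+3.50000)² + (−0.01000)² + (−6.78000)² + (+1.76000)² + (+0.46000)² + (+0.82000)² + (−1.72000)² + (+0.24000)² + (−0.43000)² + (+3.76000)² + (−0.60000)² + (−1.00000)² = 80.89860
Variance = 80.89860 / 11 = 7.35442
SE* = √7.35442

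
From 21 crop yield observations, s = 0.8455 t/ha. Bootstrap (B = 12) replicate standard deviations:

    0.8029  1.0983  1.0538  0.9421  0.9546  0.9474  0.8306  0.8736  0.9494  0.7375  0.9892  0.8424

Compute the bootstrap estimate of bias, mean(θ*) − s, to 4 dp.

bias = +0.0730

mean(θ*) = (0.8029 + 1.0983 + 1.0538 + 0.9421 + 0.9546 + 0.9474 + 0.8306 + 0.8736 + 0.9494 + 0.7375 + 0.9892 + 0.8424) / 12 = 0.91848
bias = 0.91848 − 0.8455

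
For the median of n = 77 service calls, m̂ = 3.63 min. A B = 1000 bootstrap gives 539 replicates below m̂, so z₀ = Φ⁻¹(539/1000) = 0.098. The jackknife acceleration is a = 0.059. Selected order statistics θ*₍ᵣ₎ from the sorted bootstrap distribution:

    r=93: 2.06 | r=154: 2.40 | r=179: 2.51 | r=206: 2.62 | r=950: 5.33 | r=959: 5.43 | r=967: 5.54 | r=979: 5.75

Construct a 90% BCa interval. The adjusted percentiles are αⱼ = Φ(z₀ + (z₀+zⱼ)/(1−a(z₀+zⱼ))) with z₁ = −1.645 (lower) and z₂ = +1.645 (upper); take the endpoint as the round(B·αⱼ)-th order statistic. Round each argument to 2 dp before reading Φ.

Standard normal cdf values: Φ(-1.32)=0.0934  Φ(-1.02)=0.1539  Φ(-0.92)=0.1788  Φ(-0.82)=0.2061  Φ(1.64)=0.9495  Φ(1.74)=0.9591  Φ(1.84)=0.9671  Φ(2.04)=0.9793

(2.06, 5.75)

Lower: z₀ + z₁ = 0.098 + (-1.645) = -1.547; 1 − a(z₀+z₁) = 1 − (0.059)(-1.547) = 1.0913; argument = 0.098 + (-1.547)/1.0913 = -1.3196 → -1.32.
α₁ = Φ(-1.32) = 0.0934; rank = round(1000 × 0.0934) = 93; θ*₍93₎ = 2.06.
Upper: z₀ + z₂ = 1.743; 1 − a(z₀+z₂) = 0.8972; argument = 2.0408 → 2.04; α₂ = 0.9793; rank = 979; θ*₍979₎ = 5.75.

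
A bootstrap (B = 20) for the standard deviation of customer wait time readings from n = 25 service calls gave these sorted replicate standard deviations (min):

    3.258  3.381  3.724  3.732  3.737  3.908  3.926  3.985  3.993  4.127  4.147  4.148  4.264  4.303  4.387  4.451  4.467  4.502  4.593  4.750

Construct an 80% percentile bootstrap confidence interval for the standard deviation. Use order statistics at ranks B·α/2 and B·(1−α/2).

(3.381, 4.502)

α = 0.20; lower rank = 20 × 0.100 = 2; upper rank = 20 × 0.900 = 18.
The 2nd smallest replicate is 3.381; the 18th is 4.502.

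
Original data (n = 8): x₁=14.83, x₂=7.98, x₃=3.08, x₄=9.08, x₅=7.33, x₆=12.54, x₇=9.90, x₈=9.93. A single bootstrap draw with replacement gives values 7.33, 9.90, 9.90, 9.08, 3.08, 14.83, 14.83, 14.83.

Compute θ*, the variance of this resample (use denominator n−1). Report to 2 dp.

θ* = 17.73

Mean = 10.4725; sum of squared deviations = 124.0823
s² = 124.0823 / 7 = 17.7260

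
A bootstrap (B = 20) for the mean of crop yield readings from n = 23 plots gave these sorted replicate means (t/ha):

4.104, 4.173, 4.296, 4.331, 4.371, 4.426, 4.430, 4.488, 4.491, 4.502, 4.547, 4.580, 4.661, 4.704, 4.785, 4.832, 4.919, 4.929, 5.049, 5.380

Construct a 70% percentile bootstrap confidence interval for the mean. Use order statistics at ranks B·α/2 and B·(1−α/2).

α = 0.30; lower rank = 20 × 0.150 = 3; upper rank = 20 × 0.850 = 17.
The 3rd smallest replicate is 4.296; the 17th is 4.919.

(4.296, 4.919)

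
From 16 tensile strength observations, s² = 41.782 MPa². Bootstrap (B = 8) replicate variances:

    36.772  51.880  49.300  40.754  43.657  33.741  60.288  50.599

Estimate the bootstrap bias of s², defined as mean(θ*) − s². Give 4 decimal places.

mean(θ*) = (36.772 + 51.880 + 49.300 + 40.754 + 43.657 + 33.741 + 60.288 + 50.599) / 8 = 45.87387
bias = 45.87387 − 41.782

bias = +4.0919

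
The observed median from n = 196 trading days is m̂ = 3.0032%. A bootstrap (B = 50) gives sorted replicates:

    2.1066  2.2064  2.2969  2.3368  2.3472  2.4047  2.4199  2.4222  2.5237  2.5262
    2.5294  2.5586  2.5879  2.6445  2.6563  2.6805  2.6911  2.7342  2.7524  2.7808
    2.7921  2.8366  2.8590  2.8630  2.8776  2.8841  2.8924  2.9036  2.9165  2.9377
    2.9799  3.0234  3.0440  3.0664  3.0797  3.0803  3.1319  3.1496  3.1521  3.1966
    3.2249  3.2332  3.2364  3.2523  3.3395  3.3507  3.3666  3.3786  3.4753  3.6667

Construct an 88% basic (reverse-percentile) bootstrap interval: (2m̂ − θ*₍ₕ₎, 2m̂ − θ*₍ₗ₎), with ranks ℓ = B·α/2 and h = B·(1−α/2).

Percentile endpoints at ranks 3 and 47: θ*₍3₎ = 2.2969, θ*₍47₎ = 3.3666.
Basic interval reflects these around m̂:
  lower = 2 × 3.0032 − 3.3666 = 2.6398
  upper = 2 × 3.0032 − 2.2969 = 3.7095

(2.6398, 3.7095)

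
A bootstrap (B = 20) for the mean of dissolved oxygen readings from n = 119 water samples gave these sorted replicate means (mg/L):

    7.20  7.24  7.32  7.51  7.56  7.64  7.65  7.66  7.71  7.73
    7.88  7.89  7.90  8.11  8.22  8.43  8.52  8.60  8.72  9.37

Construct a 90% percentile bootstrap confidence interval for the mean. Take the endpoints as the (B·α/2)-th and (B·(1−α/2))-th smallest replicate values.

α = 0.10; lower rank = 20 × 0.050 = 1; upper rank = 20 × 0.950 = 19.
The 1st smallest replicate is 7.20; the 19th is 8.72.

(7.20, 8.72)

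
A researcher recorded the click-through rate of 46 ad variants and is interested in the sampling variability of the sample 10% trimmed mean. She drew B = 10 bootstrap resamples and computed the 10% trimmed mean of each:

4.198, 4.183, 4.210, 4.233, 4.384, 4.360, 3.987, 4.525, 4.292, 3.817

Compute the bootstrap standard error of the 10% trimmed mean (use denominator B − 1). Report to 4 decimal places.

SE* = 0.2010

Bootstrap SE is the standard deviation of the 10 replicate 10% trimmed means.
Mean of replicates: (4.198 + 4.183 + 4.210 + 4.233 + 4.384 + 4.360 + 3.987 + 4.525 + 4.292 + 3.817) / 10 = 42.18900 / 10 = 4.21890
Sum of squared deviations: (−0.02090)² + (−0.03590)² + (−0.00890)² + (+0.01410)² + (+0.16510)² + (+0.14110)² + (−0.23190)² + (+0.30610)² + (+0.07310)² + (−0.40190)² = 0.36351
Variance = 0.36351 / 9 = 0.04039
SE* = √0.04039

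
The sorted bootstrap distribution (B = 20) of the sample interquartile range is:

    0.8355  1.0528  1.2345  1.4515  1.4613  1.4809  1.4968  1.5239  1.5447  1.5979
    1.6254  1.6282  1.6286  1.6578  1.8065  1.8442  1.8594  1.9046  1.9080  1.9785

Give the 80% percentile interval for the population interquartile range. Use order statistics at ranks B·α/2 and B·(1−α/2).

α = 0.20; lower rank = 20 × 0.100 = 2; upper rank = 20 × 0.900 = 18.
The 2nd smallest replicate is 1.0528; the 18th is 1.9046.

(1.0528, 1.9046)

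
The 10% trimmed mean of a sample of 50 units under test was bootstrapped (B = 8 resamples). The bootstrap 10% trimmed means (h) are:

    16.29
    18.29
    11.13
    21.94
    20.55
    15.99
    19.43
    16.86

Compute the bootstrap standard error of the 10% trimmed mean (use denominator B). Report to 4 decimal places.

Bootstrap SE is the standard deviation of the 8 replicate 10% trimmed means.
Mean of replicates: (16.29 + 18.29 + 11.13 + 21.94 + 20.55 + 15.99 + 19.43 + 16.86) / 8 = 140.48000 / 8 = 17.56000
Sum of squared deviations: (−1.27000)² + (+0.73000)² + (−6.43000)² + (+4.38000)² + (+2.99000)² + (−1.57000)² + (+1.87000)² + (−0.70000)² = 78.06700
Variance = 78.06700 / 8 = 9.75838
SE* = √9.75838

SE* = 3.1238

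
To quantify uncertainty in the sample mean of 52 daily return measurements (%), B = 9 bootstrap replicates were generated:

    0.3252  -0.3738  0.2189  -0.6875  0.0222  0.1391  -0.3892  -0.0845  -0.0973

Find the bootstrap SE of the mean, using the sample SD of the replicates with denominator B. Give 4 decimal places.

Bootstrap SE is the standard deviation of the 9 replicate means.
Mean of replicates: (0.3252 + (-0.3738) + 0.2189 + (-0.6875) + 0.0222 + 0.1391 + (-0.3892) + (-0.0845) + (-0.0973)) / 9 = -0.92690 / 9 = -0.10299
Sum of squared deviations: (+0.42819)² + (−0.27081)² + (+0.32189)² + (−0.58451)² + (+0.12519)² + (+0.24209)² + (−0.28621)² + (+0.01849)² + (+0.00569)² = 0.85852
Variance = 0.85852 / 9 = 0.09539
SE* = √0.09539

SE* = 0.3089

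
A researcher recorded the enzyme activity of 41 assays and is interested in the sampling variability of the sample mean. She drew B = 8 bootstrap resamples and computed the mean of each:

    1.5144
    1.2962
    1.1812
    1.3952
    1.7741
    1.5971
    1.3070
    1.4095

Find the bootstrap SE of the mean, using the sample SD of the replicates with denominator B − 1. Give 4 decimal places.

Bootstrap SE is the standard deviation of the 8 replicate means.
Mean of replicates: (1.5144 + 1.2962 + 1.1812 + 1.3952 + 1.7741 + 1.5971 + 1.3070 + 1.4095) / 8 = 11.47470 / 8 = 1.43434
Sum of squared deviations: (+0.08006)² + (−0.13814)² + (−0.25314)² + (−0.03914)² + (+0.33976)² + (+0.16276)² + (−0.12734)² + (−0.02484)² = 0.24986
Variance = 0.24986 / 7 = 0.03569
SE* = √0.03569

SE* = 0.1889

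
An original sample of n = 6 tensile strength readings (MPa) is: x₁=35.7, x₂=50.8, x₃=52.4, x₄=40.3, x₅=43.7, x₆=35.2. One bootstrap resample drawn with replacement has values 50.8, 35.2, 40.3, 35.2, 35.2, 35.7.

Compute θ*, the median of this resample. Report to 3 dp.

θ* = 35.450

Sorted: 35.2, 35.2, 35.2, 35.7, 40.3, 50.8
Median = average of the two middle values = 35.450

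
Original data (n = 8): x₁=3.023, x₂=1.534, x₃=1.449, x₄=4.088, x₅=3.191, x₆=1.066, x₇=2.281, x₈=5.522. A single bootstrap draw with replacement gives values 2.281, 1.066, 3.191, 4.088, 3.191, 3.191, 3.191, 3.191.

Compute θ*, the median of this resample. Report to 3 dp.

Sorted: 1.066, 2.281, 3.191, 3.191, 3.191, 3.191, 3.191, 4.088
Median = average of the two middle values = 3.191

θ* = 3.191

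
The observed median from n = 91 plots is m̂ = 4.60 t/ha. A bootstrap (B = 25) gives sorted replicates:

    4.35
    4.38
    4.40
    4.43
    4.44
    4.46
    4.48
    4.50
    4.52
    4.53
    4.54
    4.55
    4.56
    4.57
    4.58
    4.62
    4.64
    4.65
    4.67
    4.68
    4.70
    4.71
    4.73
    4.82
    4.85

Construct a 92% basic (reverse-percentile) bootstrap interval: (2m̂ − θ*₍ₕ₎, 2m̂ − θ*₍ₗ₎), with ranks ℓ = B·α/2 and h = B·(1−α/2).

(4.38, 4.85)

Percentile endpoints at ranks 1 and 24: θ*₍1₎ = 4.35, θ*₍24₎ = 4.82.
Basic interval reflects these around m̂:
  lower = 2 × 4.60 − 4.82 = 4.38
  upper = 2 × 4.60 − 4.35 = 4.85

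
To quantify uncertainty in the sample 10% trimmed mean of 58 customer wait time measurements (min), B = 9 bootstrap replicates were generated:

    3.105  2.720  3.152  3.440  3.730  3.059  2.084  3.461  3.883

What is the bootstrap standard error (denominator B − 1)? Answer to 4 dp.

Bootstrap SE is the standard deviation of the 9 replicate 10% trimmed means.
Mean of replicates: (3.105 + 2.720 + 3.152 + 3.440 + 3.730 + 3.059 + 2.084 + 3.461 + 3.883) / 9 = 28.63400 / 9 = 3.18156
Sum of squared deviations: (−0.07656)² + (−0.46156)² + (−0.02956)² + (+0.25844)² + (+0.54844)² + (−0.12256)² + (−1.09756)² + (+0.27944)² + (+0.70144)² = 2.37711
Variance = 2.37711 / 8 = 0.29714
SE* = √0.29714

SE* = 0.5451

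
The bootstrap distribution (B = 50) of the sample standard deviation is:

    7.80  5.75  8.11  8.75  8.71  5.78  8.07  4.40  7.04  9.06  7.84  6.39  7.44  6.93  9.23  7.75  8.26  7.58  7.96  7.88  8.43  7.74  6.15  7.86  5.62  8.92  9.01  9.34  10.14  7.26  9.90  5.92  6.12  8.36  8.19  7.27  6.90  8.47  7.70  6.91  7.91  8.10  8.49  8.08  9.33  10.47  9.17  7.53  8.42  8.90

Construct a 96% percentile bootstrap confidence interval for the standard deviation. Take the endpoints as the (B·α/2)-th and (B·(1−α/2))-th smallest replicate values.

Sorted replicates: 4.40, 5.62, 5.75, 5.78, 5.92, 6.12, 6.15, 6.39, 6.90, 6.91, 6.93, 7.04, 7.26, 7.27, 7.44, 7.53, 7.58, 7.70, 7.74, 7.75, 7.80, 7.84, 7.86, 7.88, 7.91, 7.96, 8.07, 8.08, 8.10, 8.11, 8.19, 8.26, 8.36, 8.42, 8.43, 8.47, 8.49, 8.71, 8.75, 8.90, 8.92, 9.01, 9.06, 9.17, 9.23, 9.33, 9.34, 9.90, 10.14, 10.47
α = 0.04; lower rank = 50 × 0.020 = 1; upper rank = 50 × 0.980 = 49.
The 1st smallest replicate is 4.40; the 49th is 10.14.

(4.40, 10.14)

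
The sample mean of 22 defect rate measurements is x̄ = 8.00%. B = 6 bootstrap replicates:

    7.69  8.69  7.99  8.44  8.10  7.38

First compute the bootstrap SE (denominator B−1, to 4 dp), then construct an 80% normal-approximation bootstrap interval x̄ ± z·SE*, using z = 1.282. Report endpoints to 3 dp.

(7.386, 8.614)

Mean of replicates = 8.0483; sum of squared deviations = 1.1463; SE* = √(1.1463/5) = 0.4788
Margin = 1.282 × 0.4788 = 0.6138
Interval: 8.00 ± 0.6138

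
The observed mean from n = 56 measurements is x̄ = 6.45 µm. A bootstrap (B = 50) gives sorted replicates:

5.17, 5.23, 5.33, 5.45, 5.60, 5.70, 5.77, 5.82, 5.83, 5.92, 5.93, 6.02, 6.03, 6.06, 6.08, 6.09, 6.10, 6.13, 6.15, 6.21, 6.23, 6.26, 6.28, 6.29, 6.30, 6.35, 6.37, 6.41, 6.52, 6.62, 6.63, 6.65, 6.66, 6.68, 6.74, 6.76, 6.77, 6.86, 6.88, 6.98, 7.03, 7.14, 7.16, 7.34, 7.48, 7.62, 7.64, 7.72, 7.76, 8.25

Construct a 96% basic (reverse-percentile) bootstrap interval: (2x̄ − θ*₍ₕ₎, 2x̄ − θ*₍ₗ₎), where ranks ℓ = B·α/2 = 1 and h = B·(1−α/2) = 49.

(5.14, 7.73)

Percentile endpoints at ranks 1 and 49: θ*₍1₎ = 5.17, θ*₍49₎ = 7.76.
Basic interval reflects these around x̄:
  lower = 2 × 6.45 − 7.76 = 5.14
  upper = 2 × 6.45 − 5.17 = 7.73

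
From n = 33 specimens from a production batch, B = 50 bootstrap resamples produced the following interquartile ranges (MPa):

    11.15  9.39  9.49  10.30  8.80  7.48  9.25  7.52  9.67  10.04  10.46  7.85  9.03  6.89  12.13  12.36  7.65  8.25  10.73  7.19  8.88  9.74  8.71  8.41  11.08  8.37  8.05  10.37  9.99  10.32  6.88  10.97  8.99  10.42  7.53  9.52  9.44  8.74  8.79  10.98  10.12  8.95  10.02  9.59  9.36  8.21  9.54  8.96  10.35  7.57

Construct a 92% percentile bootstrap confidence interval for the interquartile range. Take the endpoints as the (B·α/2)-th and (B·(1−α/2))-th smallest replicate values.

(6.89, 11.15)

Sorted replicates: 6.88, 6.89, 7.19, 7.48, 7.52, 7.53, 7.57, 7.65, 7.85, 8.05, 8.21, 8.25, 8.37, 8.41, 8.71, 8.74, 8.79, 8.80, 8.88, 8.95, 8.96, 8.99, 9.03, 9.25, 9.36, 9.39, 9.44, 9.49, 9.52, 9.54, 9.59, 9.67, 9.74, 9.99, 10.02, 10.04, 10.12, 10.30, 10.32, 10.35, 10.37, 10.42, 10.46, 10.73, 10.97, 10.98, 11.08, 11.15, 12.13, 12.36
α = 0.08; lower rank = 50 × 0.040 = 2; upper rank = 50 × 0.960 = 48.
The 2nd smallest replicate is 6.89; the 48th is 11.15.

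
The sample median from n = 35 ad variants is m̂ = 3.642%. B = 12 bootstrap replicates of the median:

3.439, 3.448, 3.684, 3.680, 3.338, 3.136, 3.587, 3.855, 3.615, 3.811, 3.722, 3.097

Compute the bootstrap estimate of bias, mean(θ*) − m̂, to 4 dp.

bias = −0.1077

mean(θ*) = (3.439 + 3.448 + 3.684 + 3.680 + 3.338 + 3.136 + 3.587 + 3.855 + 3.615 + 3.811 + 3.722 + 3.097) / 12 = 3.53433
bias = 3.53433 − 3.642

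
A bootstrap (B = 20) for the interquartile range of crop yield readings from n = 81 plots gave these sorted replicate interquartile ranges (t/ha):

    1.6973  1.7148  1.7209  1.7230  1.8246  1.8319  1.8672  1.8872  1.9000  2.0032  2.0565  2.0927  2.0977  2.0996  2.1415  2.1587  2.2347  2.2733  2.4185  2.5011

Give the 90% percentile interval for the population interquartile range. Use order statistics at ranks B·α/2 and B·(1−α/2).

(1.6973, 2.4185)

α = 0.10; lower rank = 20 × 0.050 = 1; upper rank = 20 × 0.950 = 19.
The 1st smallest replicate is 1.6973; the 19th is 2.4185.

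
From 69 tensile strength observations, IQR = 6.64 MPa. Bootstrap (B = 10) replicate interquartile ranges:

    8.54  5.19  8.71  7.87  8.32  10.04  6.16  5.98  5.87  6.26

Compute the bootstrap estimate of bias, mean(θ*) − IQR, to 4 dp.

bias = +0.6540

mean(θ*) = (8.54 + 5.19 + 8.71 + 7.87 + 8.32 + 10.04 + 6.16 + 5.98 + 5.87 + 6.26) / 10 = 7.29400
bias = 7.29400 − 6.64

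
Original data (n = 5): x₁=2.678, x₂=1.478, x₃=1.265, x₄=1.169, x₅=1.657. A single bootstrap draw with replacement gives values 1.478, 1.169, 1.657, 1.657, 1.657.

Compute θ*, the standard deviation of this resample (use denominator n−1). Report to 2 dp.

Mean = 1.5236; sum of squared deviations = 0.1812
s² = 0.1812 / 4 = 0.0453
s = √0.0453 = 0.21

θ* = 0.21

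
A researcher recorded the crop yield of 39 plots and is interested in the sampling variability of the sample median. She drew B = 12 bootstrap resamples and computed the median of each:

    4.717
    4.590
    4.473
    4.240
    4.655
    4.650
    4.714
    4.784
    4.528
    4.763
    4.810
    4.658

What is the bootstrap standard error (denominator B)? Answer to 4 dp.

SE* = 0.1525

Bootstrap SE is the standard deviation of the 12 replicate medians.
Mean of replicates: (4.717 + 4.590 + 4.473 + 4.240 + 4.655 + 4.650 + 4.714 + 4.784 + 4.528 + 4.763 + 4.810 + 4.658) / 12 = 55.58200 / 12 = 4.63183
Sum of squared deviations: (+0.08517)² + (−0.04183)² + (−0.15883)² + (−0.39183)² + (+0.02317)² + (+0.01817)² + (+0.08217)² + (+0.15217)² + (−0.10383)² + (+0.13117)² + (+0.17817)² + (+0.02617)² = 0.27895
Variance = 0.27895 / 12 = 0.02325
SE* = √0.02325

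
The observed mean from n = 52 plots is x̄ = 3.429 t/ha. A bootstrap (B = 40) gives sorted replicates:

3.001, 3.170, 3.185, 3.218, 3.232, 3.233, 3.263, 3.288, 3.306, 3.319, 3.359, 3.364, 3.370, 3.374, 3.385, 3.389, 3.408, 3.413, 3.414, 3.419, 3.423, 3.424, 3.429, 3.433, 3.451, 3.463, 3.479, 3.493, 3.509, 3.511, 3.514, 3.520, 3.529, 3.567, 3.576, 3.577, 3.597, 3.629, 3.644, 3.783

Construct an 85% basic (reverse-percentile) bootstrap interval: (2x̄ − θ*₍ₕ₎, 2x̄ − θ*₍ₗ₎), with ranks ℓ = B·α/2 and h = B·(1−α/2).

(3.261, 3.673)

Percentile endpoints at ranks 3 and 37: θ*₍3₎ = 3.185, θ*₍37₎ = 3.597.
Basic interval reflects these around x̄:
  lower = 2 × 3.429 − 3.597 = 3.261
  upper = 2 × 3.429 − 3.185 = 3.673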